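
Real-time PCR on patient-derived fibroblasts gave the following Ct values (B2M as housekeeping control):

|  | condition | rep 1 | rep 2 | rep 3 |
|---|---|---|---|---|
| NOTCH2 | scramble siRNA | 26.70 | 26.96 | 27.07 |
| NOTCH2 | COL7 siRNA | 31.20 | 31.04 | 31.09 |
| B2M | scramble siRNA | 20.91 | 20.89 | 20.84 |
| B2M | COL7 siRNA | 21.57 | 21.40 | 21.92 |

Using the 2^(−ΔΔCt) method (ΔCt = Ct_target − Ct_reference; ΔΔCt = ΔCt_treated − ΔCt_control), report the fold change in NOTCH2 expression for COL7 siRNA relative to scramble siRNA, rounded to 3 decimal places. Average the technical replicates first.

0.092

Mean Ct: NOTCH2 scramble siRNA 26.910; NOTCH2 COL7 siRNA 31.110; B2M scramble siRNA 20.880; B2M COL7 siRNA 21.630
ΔCt(scramble siRNA) = 26.910 − 20.880 = 6.030
ΔCt(COL7 siRNA) = 31.110 − 21.630 = 9.480
ΔΔCt = 9.480 − 6.030 = 3.450
Fold change = 2^(−3.450) = 0.0915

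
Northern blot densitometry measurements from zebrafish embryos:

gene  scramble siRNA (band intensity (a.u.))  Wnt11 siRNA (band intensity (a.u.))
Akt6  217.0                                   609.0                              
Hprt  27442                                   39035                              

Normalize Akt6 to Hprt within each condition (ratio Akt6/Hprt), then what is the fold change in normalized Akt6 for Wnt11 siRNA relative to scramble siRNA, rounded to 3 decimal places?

Akt6/Hprt (scramble siRNA) = 217.0 / 27442 = 0.0079076
Akt6/Hprt (Wnt11 siRNA) = 609.0 / 39035 = 0.015601
Fold change = 0.015601 / 0.0079076 = 1.9730

1.973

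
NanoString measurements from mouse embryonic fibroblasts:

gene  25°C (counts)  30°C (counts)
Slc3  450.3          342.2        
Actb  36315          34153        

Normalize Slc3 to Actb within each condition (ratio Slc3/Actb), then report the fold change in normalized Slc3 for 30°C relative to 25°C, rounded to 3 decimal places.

0.808

Slc3/Actb (25°C) = 450.3 / 36315 = 0.0124
Slc3/Actb (30°C) = 342.2 / 34153 = 0.01002
Fold change = 0.01002 / 0.0124 = 0.8080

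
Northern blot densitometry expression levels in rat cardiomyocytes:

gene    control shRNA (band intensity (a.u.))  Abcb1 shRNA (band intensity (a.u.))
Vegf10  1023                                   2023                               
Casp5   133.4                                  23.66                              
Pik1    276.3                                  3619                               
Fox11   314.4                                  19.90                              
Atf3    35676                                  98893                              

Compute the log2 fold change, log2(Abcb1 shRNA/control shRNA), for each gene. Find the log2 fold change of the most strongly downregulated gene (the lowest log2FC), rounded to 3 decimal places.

-3.982

log2(2023/1023) = 0.984  (Vegf10)
log2(23.66/133.4) = -2.495  (Casp5)
log2(3619/276.3) = 3.711  (Pik1)
log2(19.90/314.4) = -3.982  (Fox11)
log2(98893/35676) = 1.471  (Atf3)
Fox11 is most strongly downregulated.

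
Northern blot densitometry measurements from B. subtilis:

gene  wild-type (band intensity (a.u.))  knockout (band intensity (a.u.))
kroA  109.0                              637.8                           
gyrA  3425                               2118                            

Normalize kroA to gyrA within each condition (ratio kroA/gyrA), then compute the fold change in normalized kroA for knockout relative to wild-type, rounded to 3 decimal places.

9.462

kroA/gyrA (wild-type) = 109.0 / 3425 = 0.031825
kroA/gyrA (knockout) = 637.8 / 2118 = 0.30113
Fold change = 0.30113 / 0.031825 = 9.4622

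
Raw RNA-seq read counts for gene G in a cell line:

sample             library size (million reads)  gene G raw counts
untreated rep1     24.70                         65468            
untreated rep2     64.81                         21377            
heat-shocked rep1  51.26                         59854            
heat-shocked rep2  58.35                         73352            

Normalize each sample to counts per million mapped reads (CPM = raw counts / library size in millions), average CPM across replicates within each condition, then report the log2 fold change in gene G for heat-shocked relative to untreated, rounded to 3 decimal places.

-0.298

CPM(untreated rep1) = 65468 / 24.70 = 2650.5263
CPM(untreated rep2) = 21377 / 64.81 = 329.8411
CPM(heat-shocked rep1) = 59854 / 51.26 = 1167.6551
CPM(heat-shocked rep2) = 73352 / 58.35 = 1257.1037
mean CPM(untreated) = 1490.1837; mean CPM(heat-shocked) = 1212.3794
Fold change = 1212.3794 / 1490.1837 = 0.81358
log2(0.81358) = -0.2976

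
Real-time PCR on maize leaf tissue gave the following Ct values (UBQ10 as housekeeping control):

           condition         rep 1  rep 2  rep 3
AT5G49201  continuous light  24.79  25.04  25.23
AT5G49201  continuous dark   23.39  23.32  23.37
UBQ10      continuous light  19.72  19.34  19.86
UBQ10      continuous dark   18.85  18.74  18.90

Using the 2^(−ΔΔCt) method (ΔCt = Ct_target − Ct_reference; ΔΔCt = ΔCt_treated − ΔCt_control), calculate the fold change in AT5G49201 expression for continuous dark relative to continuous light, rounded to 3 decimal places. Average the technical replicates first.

Mean Ct: AT5G49201 continuous light 25.020; AT5G49201 continuous dark 23.360; UBQ10 continuous light 19.640; UBQ10 continuous dark 18.830
ΔCt(continuous light) = 25.020 − 19.640 = 5.380
ΔCt(continuous dark) = 23.360 − 18.830 = 4.530
ΔΔCt = 4.530 − 5.380 = -0.850
Fold change = 2^(−(-0.850)) = 2^0.850 = 1.8025

1.803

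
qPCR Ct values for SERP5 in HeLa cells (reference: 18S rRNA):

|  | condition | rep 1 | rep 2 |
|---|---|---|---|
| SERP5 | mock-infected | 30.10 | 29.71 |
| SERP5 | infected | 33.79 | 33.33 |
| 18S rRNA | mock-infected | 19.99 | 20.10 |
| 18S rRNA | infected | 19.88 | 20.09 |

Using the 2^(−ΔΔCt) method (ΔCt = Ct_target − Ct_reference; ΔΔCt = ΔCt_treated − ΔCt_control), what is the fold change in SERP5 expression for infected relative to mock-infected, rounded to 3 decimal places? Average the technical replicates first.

0.076

Mean Ct: SERP5 mock-infected 29.905; SERP5 infected 33.560; 18S rRNA mock-infected 20.045; 18S rRNA infected 19.985
ΔCt(mock-infected) = 29.905 − 20.045 = 9.860
ΔCt(infected) = 33.560 − 19.985 = 13.575
ΔΔCt = 13.575 − 9.860 = 3.715
Fold change = 2^(−3.715) = 0.0762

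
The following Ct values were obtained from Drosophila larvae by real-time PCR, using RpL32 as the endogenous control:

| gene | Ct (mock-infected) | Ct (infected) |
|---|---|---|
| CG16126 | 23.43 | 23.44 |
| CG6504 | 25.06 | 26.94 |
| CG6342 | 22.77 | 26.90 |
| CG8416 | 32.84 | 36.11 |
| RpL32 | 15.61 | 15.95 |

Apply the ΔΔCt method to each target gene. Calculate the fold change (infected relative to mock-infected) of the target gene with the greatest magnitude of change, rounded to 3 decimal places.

CG16126: ΔΔCt = (23.44−15.95) − (23.43−15.61) = 7.49 − 7.82 = -0.33; fold change = 2^0.33 = 1.257
CG6504: ΔΔCt = (26.94−15.95) − (25.06−15.61) = 10.99 − 9.45 = 1.54; fold change = 2^-1.54 = 0.344
CG6342: ΔΔCt = (26.90−15.95) − (22.77−15.61) = 10.95 − 7.16 = 3.79; fold change = 2^-3.79 = 0.072
CG8416: ΔΔCt = (36.11−15.95) − (32.84−15.61) = 20.16 − 17.23 = 2.93; fold change = 2^-2.93 = 0.131
CG6342 has the largest |ΔΔCt| = 3.79.

0.072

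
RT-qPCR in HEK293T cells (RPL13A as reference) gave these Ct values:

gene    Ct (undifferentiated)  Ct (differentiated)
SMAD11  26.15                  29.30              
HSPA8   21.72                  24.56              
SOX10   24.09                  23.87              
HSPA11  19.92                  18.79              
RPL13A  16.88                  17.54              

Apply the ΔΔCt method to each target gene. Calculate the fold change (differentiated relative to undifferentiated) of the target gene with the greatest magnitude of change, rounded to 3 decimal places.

SMAD11: ΔΔCt = (29.30−17.54) − (26.15−16.88) = 11.76 − 9.27 = 2.49; fold change = 2^-2.49 = 0.178
HSPA8: ΔΔCt = (24.56−17.54) − (21.72−16.88) = 7.02 − 4.84 = 2.18; fold change = 2^-2.18 = 0.221
SOX10: ΔΔCt = (23.87−17.54) − (24.09−16.88) = 6.33 − 7.21 = -0.88; fold change = 2^0.88 = 1.840
HSPA11: ΔΔCt = (18.79−17.54) − (19.92−16.88) = 1.25 − 3.04 = -1.79; fold change = 2^1.79 = 3.458
SMAD11 has the largest |ΔΔCt| = 2.49.

0.178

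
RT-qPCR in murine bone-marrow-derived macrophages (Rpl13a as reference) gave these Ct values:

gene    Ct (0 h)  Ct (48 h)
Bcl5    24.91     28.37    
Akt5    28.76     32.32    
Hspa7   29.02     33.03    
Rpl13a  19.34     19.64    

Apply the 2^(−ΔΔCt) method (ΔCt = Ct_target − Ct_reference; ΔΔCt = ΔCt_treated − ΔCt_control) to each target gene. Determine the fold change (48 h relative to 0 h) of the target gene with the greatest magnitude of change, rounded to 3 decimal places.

Bcl5: ΔΔCt = (28.37−19.64) − (24.91−19.34) = 8.73 − 5.57 = 3.16; fold change = 2^-3.16 = 0.112
Akt5: ΔΔCt = (32.32−19.64) − (28.76−19.34) = 12.68 − 9.42 = 3.26; fold change = 2^-3.26 = 0.104
Hspa7: ΔΔCt = (33.03−19.64) − (29.02−19.34) = 13.39 − 9.68 = 3.71; fold change = 2^-3.71 = 0.076
Hspa7 has the largest |ΔΔCt| = 3.71.

0.076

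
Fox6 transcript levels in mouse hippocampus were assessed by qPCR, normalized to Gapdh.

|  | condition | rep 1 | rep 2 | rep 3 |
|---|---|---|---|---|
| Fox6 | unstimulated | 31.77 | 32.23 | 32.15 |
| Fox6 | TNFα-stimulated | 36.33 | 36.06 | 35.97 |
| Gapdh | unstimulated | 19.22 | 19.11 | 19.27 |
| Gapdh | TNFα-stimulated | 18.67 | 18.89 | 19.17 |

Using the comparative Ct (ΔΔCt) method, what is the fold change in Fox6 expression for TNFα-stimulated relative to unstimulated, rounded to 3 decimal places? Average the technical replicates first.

0.049

Mean Ct: Fox6 unstimulated 32.050; Fox6 TNFα-stimulated 36.120; Gapdh unstimulated 19.200; Gapdh TNFα-stimulated 18.910
ΔCt(unstimulated) = 32.050 − 19.200 = 12.850
ΔCt(TNFα-stimulated) = 36.120 − 18.910 = 17.210
ΔΔCt = 17.210 − 12.850 = 4.360
Fold change = 2^(−4.360) = 0.0487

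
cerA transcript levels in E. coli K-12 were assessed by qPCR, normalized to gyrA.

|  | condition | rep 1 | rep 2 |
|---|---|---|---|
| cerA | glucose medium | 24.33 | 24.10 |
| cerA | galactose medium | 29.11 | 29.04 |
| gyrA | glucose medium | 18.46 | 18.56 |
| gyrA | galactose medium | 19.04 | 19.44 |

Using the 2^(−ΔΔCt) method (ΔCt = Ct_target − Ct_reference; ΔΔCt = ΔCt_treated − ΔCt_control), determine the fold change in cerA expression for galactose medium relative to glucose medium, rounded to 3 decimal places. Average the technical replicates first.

0.057

Mean Ct: cerA glucose medium 24.215; cerA galactose medium 29.075; gyrA glucose medium 18.510; gyrA galactose medium 19.240
ΔCt(glucose medium) = 24.215 − 18.510 = 5.705
ΔCt(galactose medium) = 29.075 − 19.240 = 9.835
ΔΔCt = 9.835 − 5.705 = 4.130
Fold change = 2^(−4.130) = 0.0571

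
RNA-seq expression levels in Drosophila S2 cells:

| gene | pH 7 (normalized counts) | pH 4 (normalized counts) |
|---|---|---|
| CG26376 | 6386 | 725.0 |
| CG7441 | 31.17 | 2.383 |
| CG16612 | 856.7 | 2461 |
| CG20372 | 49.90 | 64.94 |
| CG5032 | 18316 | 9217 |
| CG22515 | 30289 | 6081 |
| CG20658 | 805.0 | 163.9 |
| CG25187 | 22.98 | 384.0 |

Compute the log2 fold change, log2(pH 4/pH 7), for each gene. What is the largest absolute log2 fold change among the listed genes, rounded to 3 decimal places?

4.063

log2(725.0/6386) = -3.139  (CG26376)
log2(2.383/31.17) = -3.709  (CG7441)
log2(2461/856.7) = 1.522  (CG16612)
log2(64.94/49.90) = 0.380  (CG20372)
log2(9217/18316) = -0.991  (CG5032)
log2(6081/30289) = -2.316  (CG22515)
log2(163.9/805.0) = -2.296  (CG20658)
log2(384.0/22.98) = 4.063  (CG25187)
The largest magnitude belongs to CG25187.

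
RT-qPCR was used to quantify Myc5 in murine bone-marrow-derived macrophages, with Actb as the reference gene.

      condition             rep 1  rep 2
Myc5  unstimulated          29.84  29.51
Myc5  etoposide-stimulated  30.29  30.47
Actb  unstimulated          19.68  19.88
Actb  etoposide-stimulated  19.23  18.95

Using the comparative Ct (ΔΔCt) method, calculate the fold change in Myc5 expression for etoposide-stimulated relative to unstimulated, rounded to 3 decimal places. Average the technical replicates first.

Mean Ct: Myc5 unstimulated 29.675; Myc5 etoposide-stimulated 30.380; Actb unstimulated 19.780; Actb etoposide-stimulated 19.090
ΔCt(unstimulated) = 29.675 − 19.780 = 9.895
ΔCt(etoposide-stimulated) = 30.380 − 19.090 = 11.290
ΔΔCt = 11.290 − 9.895 = 1.395
Fold change = 2^(−1.395) = 0.3802

0.380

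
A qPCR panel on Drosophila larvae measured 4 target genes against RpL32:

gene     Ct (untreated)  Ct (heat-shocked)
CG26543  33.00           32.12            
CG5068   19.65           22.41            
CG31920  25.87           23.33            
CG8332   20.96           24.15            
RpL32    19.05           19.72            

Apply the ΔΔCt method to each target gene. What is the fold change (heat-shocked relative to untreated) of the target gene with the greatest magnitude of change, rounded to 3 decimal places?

9.254

CG26543: ΔΔCt = (32.12−19.72) − (33.00−19.05) = 12.40 − 13.95 = -1.55; fold change = 2^1.55 = 2.928
CG5068: ΔΔCt = (22.41−19.72) − (19.65−19.05) = 2.69 − 0.60 = 2.09; fold change = 2^-2.09 = 0.235
CG31920: ΔΔCt = (23.33−19.72) − (25.87−19.05) = 3.61 − 6.82 = -3.21; fold change = 2^3.21 = 9.254
CG8332: ΔΔCt = (24.15−19.72) − (20.96−19.05) = 4.43 − 1.91 = 2.52; fold change = 2^-2.52 = 0.174
CG31920 has the largest |ΔΔCt| = 3.21.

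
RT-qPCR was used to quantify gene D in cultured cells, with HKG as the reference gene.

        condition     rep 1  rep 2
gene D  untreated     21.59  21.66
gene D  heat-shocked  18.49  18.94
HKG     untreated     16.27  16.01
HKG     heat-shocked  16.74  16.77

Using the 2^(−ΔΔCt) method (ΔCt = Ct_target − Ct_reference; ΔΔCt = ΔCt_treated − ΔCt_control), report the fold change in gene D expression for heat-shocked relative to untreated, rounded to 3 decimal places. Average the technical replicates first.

11.511

Mean Ct: gene D untreated 21.625; gene D heat-shocked 18.715; HKG untreated 16.140; HKG heat-shocked 16.755
ΔCt(untreated) = 21.625 − 16.140 = 5.485
ΔCt(heat-shocked) = 18.715 − 16.755 = 1.960
ΔΔCt = 1.960 − 5.485 = -3.525
Fold change = 2^(−(-3.525)) = 2^3.525 = 11.5115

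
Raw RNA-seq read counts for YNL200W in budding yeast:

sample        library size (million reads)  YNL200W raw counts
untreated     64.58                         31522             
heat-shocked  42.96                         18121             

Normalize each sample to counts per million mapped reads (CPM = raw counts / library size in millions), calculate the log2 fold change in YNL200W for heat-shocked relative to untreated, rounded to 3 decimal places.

CPM(untreated) = 31522 / 64.58 = 488.1078
CPM(heat-shocked) = 18121 / 42.96 = 421.8110
Fold change = 421.8110 / 488.1078 = 0.86418
log2(0.86418) = -0.2106

-0.211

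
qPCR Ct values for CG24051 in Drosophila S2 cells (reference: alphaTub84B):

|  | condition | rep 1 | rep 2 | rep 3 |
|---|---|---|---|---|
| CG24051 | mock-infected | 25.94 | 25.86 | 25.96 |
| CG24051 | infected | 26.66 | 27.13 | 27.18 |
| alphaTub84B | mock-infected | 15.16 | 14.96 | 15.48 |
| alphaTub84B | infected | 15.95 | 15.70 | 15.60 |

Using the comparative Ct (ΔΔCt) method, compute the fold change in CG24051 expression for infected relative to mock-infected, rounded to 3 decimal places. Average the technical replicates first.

0.697

Mean Ct: CG24051 mock-infected 25.920; CG24051 infected 26.990; alphaTub84B mock-infected 15.200; alphaTub84B infected 15.750
ΔCt(mock-infected) = 25.920 − 15.200 = 10.720
ΔCt(infected) = 26.990 − 15.750 = 11.240
ΔΔCt = 11.240 − 10.720 = 0.520
Fold change = 2^(−0.520) = 0.6974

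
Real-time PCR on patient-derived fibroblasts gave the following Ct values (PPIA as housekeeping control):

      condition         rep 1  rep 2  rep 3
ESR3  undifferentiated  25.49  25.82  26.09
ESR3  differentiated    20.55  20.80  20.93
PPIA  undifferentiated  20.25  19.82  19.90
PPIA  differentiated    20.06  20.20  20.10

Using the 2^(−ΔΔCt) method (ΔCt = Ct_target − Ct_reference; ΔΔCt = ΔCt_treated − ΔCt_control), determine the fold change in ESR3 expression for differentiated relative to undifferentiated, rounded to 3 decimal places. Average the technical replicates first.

36.002

Mean Ct: ESR3 undifferentiated 25.800; ESR3 differentiated 20.760; PPIA undifferentiated 19.990; PPIA differentiated 20.120
ΔCt(undifferentiated) = 25.800 − 19.990 = 5.810
ΔCt(differentiated) = 20.760 − 20.120 = 0.640
ΔΔCt = 0.640 − 5.810 = -5.170
Fold change = 2^(−(-5.170)) = 2^5.170 = 36.0019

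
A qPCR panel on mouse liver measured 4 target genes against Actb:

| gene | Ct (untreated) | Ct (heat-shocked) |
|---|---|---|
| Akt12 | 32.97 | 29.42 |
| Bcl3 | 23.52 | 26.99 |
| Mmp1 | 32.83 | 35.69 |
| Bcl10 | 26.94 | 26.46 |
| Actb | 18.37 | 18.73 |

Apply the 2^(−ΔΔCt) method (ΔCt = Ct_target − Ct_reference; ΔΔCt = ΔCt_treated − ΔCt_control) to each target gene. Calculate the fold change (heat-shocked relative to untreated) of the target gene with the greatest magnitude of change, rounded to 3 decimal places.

15.032

Akt12: ΔΔCt = (29.42−18.73) − (32.97−18.37) = 10.69 − 14.60 = -3.91; fold change = 2^3.91 = 15.032
Bcl3: ΔΔCt = (26.99−18.73) − (23.52−18.37) = 8.26 − 5.15 = 3.11; fold change = 2^-3.11 = 0.116
Mmp1: ΔΔCt = (35.69−18.73) − (32.83−18.37) = 16.96 − 14.46 = 2.50; fold change = 2^-2.50 = 0.177
Bcl10: ΔΔCt = (26.46−18.73) − (26.94−18.37) = 7.73 − 8.57 = -0.84; fold change = 2^0.84 = 1.790
Akt12 has the largest |ΔΔCt| = 3.91.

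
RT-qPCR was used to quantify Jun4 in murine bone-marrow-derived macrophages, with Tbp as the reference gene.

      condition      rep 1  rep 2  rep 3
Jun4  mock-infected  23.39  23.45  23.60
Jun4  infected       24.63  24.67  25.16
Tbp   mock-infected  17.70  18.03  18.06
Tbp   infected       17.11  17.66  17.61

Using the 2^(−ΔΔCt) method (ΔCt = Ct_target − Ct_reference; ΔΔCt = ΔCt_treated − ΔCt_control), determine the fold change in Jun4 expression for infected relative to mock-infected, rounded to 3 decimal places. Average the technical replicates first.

Mean Ct: Jun4 mock-infected 23.480; Jun4 infected 24.820; Tbp mock-infected 17.930; Tbp infected 17.460
ΔCt(mock-infected) = 23.480 − 17.930 = 5.550
ΔCt(infected) = 24.820 − 17.460 = 7.360
ΔΔCt = 7.360 − 5.550 = 1.810
Fold change = 2^(−1.810) = 0.2852

0.285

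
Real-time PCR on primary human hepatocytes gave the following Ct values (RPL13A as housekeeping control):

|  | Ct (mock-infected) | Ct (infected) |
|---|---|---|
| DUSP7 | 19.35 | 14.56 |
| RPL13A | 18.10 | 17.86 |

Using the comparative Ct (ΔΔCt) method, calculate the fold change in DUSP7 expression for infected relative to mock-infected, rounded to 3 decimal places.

ΔCt(mock-infected) = 19.350 − 18.100 = 1.250
ΔCt(infected) = 14.560 − 17.860 = -3.300
ΔΔCt = -3.300 − 1.250 = -4.550
Fold change = 2^(−(-4.550)) = 2^4.550 = 23.4254

23.425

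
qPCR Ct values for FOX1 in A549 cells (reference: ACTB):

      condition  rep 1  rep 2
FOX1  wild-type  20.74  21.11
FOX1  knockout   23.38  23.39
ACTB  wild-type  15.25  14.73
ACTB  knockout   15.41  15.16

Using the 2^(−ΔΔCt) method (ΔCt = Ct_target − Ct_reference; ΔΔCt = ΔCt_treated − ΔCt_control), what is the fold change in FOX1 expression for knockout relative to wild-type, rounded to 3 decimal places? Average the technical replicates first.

Mean Ct: FOX1 wild-type 20.925; FOX1 knockout 23.385; ACTB wild-type 14.990; ACTB knockout 15.285
ΔCt(wild-type) = 20.925 − 14.990 = 5.935
ΔCt(knockout) = 23.385 − 15.285 = 8.100
ΔΔCt = 8.100 − 5.935 = 2.165
Fold change = 2^(−2.165) = 0.2230

0.223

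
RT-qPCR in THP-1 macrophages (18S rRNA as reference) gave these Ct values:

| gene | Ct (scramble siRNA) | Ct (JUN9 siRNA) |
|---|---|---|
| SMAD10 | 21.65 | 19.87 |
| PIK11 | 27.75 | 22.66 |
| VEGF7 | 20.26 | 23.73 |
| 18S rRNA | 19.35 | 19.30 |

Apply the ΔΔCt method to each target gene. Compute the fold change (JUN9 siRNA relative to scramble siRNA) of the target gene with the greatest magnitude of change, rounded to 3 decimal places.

SMAD10: ΔΔCt = (19.87−19.30) − (21.65−19.35) = 0.57 − 2.30 = -1.73; fold change = 2^1.73 = 3.317
PIK11: ΔΔCt = (22.66−19.30) − (27.75−19.35) = 3.36 − 8.40 = -5.04; fold change = 2^5.04 = 32.900
VEGF7: ΔΔCt = (23.73−19.30) − (20.26−19.35) = 4.43 − 0.91 = 3.52; fold change = 2^-3.52 = 0.087
PIK11 has the largest |ΔΔCt| = 5.04.

32.900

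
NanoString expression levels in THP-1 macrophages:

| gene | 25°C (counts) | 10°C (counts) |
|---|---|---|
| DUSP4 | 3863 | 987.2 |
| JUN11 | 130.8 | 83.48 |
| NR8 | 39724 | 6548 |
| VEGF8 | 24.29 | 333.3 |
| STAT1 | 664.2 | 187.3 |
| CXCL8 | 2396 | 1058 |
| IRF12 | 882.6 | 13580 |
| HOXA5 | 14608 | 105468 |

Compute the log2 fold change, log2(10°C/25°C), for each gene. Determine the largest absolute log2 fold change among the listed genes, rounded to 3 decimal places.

3.944

log2(987.2/3863) = -1.968  (DUSP4)
log2(83.48/130.8) = -0.648  (JUN11)
log2(6548/39724) = -2.601  (NR8)
log2(333.3/24.29) = 3.778  (VEGF8)
log2(187.3/664.2) = -1.826  (STAT1)
log2(1058/2396) = -1.179  (CXCL8)
log2(13580/882.6) = 3.944  (IRF12)
log2(105468/14608) = 2.852  (HOXA5)
The largest magnitude belongs to IRF12.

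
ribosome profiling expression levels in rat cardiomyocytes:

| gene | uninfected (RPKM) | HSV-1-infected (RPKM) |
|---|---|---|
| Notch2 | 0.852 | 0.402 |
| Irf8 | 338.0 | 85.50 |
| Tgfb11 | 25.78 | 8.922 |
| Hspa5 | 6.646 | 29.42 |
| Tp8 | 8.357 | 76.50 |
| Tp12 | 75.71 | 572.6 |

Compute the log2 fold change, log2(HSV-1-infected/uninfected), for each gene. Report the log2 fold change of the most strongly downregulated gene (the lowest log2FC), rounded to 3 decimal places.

log2(0.402/0.852) = -1.084  (Notch2)
log2(85.50/338.0) = -1.983  (Irf8)
log2(8.922/25.78) = -1.531  (Tgfb11)
log2(29.42/6.646) = 2.146  (Hspa5)
log2(76.50/8.357) = 3.194  (Tp8)
log2(572.6/75.71) = 2.919  (Tp12)
Irf8 is most strongly downregulated.

-1.983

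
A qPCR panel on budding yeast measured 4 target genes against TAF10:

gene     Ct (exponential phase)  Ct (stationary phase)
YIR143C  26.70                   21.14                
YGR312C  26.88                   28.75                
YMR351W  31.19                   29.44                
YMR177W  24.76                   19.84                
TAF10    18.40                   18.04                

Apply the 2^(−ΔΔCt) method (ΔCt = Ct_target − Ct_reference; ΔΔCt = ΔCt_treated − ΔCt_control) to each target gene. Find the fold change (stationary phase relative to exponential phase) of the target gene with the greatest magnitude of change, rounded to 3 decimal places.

YIR143C: ΔΔCt = (21.14−18.04) − (26.70−18.40) = 3.10 − 8.30 = -5.20; fold change = 2^5.20 = 36.758
YGR312C: ΔΔCt = (28.75−18.04) − (26.88−18.40) = 10.71 − 8.48 = 2.23; fold change = 2^-2.23 = 0.213
YMR351W: ΔΔCt = (29.44−18.04) − (31.19−18.40) = 11.40 − 12.79 = -1.39; fold change = 2^1.39 = 2.621
YMR177W: ΔΔCt = (19.84−18.04) − (24.76−18.40) = 1.80 − 6.36 = -4.56; fold change = 2^4.56 = 23.588
YIR143C has the largest |ΔΔCt| = 5.20.

36.758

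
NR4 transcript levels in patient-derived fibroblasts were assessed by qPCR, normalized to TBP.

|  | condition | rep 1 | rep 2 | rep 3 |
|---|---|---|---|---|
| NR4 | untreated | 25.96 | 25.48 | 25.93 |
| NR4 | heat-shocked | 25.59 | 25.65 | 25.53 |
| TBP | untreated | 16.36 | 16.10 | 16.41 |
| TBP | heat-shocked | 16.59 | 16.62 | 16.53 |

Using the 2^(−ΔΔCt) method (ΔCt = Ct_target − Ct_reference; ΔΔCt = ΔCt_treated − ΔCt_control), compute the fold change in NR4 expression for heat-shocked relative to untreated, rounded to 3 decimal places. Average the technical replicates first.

1.404

Mean Ct: NR4 untreated 25.790; NR4 heat-shocked 25.590; TBP untreated 16.290; TBP heat-shocked 16.580
ΔCt(untreated) = 25.790 − 16.290 = 9.500
ΔCt(heat-shocked) = 25.590 − 16.580 = 9.010
ΔΔCt = 9.010 − 9.500 = -0.490
Fold change = 2^(−(-0.490)) = 2^0.490 = 1.4044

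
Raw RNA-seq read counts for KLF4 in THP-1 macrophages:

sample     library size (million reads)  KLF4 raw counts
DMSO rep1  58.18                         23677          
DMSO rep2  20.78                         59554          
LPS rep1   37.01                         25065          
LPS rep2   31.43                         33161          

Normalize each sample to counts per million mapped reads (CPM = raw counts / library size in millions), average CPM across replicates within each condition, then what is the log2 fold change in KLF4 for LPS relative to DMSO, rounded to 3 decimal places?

-0.918

CPM(DMSO rep1) = 23677 / 58.18 = 406.9612
CPM(DMSO rep2) = 59554 / 20.78 = 2865.9288
CPM(LPS rep1) = 25065 / 37.01 = 677.2494
CPM(LPS rep2) = 33161 / 31.43 = 1055.0748
mean CPM(DMSO) = 1636.4450; mean CPM(LPS) = 866.1621
Fold change = 866.1621 / 1636.4450 = 0.52929
log2(0.52929) = -0.9179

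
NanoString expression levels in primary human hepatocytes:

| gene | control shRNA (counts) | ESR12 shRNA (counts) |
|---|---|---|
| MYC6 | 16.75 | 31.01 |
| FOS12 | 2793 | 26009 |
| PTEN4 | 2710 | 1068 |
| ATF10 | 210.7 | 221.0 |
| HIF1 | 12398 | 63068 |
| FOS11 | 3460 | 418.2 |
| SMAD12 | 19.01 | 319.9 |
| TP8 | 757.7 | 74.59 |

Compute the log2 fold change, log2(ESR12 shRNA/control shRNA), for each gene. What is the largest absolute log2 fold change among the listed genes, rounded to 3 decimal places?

4.073

log2(31.01/16.75) = 0.889  (MYC6)
log2(26009/2793) = 3.219  (FOS12)
log2(1068/2710) = -1.343  (PTEN4)
log2(221.0/210.7) = 0.069  (ATF10)
log2(63068/12398) = 2.347  (HIF1)
log2(418.2/3460) = -3.049  (FOS11)
log2(319.9/19.01) = 4.073  (SMAD12)
log2(74.59/757.7) = -3.345  (TP8)
The largest magnitude belongs to SMAD12.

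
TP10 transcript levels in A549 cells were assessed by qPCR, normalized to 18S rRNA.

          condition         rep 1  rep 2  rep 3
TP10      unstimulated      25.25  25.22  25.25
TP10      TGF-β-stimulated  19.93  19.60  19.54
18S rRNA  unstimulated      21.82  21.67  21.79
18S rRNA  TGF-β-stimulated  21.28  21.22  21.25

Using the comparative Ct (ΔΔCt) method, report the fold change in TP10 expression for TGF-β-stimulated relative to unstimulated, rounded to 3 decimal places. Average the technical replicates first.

Mean Ct: TP10 unstimulated 25.240; TP10 TGF-β-stimulated 19.690; 18S rRNA unstimulated 21.760; 18S rRNA TGF-β-stimulated 21.250
ΔCt(unstimulated) = 25.240 − 21.760 = 3.480
ΔCt(TGF-β-stimulated) = 19.690 − 21.250 = -1.560
ΔΔCt = -1.560 − 3.480 = -5.040
Fold change = 2^(−(-5.040)) = 2^5.040 = 32.8996

32.900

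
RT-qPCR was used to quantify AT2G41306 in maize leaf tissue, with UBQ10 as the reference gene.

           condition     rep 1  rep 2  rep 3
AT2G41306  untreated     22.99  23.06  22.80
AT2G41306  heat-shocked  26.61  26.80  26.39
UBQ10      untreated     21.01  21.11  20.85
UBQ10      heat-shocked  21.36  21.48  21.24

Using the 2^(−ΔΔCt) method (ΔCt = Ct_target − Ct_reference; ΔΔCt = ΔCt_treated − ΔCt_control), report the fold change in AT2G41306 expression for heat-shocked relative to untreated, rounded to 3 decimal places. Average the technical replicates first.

0.103

Mean Ct: AT2G41306 untreated 22.950; AT2G41306 heat-shocked 26.600; UBQ10 untreated 20.990; UBQ10 heat-shocked 21.360
ΔCt(untreated) = 22.950 − 20.990 = 1.960
ΔCt(heat-shocked) = 26.600 − 21.360 = 5.240
ΔΔCt = 5.240 − 1.960 = 3.280
Fold change = 2^(−3.280) = 0.1029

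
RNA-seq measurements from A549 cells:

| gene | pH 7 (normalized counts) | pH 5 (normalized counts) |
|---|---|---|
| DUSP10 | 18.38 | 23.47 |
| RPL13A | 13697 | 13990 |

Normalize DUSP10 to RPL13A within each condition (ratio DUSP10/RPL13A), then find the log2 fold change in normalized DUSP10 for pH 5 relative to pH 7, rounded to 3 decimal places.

0.322

DUSP10/RPL13A (pH 7) = 18.38 / 13697 = 0.0013419
DUSP10/RPL13A (pH 5) = 23.47 / 13990 = 0.0016776
Fold change = 0.0016776 / 0.0013419 = 1.2502
log2(1.2502) = 0.3221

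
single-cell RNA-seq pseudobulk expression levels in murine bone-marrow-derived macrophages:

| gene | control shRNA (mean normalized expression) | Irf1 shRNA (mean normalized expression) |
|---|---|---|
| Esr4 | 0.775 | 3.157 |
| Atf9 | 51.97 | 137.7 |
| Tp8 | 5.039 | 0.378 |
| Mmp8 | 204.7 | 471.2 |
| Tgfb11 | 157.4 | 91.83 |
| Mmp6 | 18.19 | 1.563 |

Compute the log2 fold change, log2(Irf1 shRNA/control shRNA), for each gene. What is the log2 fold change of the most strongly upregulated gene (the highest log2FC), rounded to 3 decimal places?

2.026

log2(3.157/0.775) = 2.026  (Esr4)
log2(137.7/51.97) = 1.406  (Atf9)
log2(0.378/5.039) = -3.737  (Tp8)
log2(471.2/204.7) = 1.203  (Mmp8)
log2(91.83/157.4) = -0.777  (Tgfb11)
log2(1.563/18.19) = -3.541  (Mmp6)
Esr4 is most strongly upregulated.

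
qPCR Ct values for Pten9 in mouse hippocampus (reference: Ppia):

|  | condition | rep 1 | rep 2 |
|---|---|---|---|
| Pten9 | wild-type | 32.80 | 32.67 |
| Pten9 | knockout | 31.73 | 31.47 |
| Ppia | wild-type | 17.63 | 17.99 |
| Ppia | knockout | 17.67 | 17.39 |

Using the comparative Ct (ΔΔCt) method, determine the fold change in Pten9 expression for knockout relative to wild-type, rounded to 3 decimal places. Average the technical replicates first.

1.809

Mean Ct: Pten9 wild-type 32.735; Pten9 knockout 31.600; Ppia wild-type 17.810; Ppia knockout 17.530
ΔCt(wild-type) = 32.735 − 17.810 = 14.925
ΔCt(knockout) = 31.600 − 17.530 = 14.070
ΔΔCt = 14.070 − 14.925 = -0.855
Fold change = 2^(−(-0.855)) = 2^0.855 = 1.8088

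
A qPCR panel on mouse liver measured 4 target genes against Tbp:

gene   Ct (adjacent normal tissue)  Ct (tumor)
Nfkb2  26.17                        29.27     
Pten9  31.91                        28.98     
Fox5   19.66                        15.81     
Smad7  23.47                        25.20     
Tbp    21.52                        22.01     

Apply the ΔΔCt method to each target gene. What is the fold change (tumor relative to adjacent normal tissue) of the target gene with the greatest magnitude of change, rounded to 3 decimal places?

Nfkb2: ΔΔCt = (29.27−22.01) − (26.17−21.52) = 7.26 − 4.65 = 2.61; fold change = 2^-2.61 = 0.164
Pten9: ΔΔCt = (28.98−22.01) − (31.91−21.52) = 6.97 − 10.39 = -3.42; fold change = 2^3.42 = 10.703
Fox5: ΔΔCt = (15.81−22.01) − (19.66−21.52) = -6.20 − (-1.86) = -4.34; fold change = 2^4.34 = 20.252
Smad7: ΔΔCt = (25.20−22.01) − (23.47−21.52) = 3.19 − 1.95 = 1.24; fold change = 2^-1.24 = 0.423
Fox5 has the largest |ΔΔCt| = 4.34.

20.252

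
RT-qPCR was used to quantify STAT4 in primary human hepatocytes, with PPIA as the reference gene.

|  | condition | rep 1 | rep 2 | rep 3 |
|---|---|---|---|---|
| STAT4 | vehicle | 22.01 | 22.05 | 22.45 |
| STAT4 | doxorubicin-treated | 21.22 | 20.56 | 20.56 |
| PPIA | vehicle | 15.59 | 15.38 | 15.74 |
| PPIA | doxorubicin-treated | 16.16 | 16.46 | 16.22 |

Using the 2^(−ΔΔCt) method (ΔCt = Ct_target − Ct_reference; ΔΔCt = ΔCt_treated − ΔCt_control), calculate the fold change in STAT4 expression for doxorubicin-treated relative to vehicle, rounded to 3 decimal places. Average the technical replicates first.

Mean Ct: STAT4 vehicle 22.170; STAT4 doxorubicin-treated 20.780; PPIA vehicle 15.570; PPIA doxorubicin-treated 16.280
ΔCt(vehicle) = 22.170 − 15.570 = 6.600
ΔCt(doxorubicin-treated) = 20.780 − 16.280 = 4.500
ΔΔCt = 4.500 − 6.600 = -2.100
Fold change = 2^(−(-2.100)) = 2^2.100 = 4.2871

4.287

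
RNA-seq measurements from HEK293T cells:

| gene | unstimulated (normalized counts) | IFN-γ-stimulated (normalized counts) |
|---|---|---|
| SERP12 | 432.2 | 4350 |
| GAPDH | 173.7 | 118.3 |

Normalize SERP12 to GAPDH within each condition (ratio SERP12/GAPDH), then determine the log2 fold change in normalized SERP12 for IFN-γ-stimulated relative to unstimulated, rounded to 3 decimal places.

3.885

SERP12/GAPDH (unstimulated) = 432.2 / 173.7 = 2.4882
SERP12/GAPDH (IFN-γ-stimulated) = 4350 / 118.3 = 36.771
Fold change = 36.771 / 2.4882 = 14.7781
log2(14.7781) = 3.8854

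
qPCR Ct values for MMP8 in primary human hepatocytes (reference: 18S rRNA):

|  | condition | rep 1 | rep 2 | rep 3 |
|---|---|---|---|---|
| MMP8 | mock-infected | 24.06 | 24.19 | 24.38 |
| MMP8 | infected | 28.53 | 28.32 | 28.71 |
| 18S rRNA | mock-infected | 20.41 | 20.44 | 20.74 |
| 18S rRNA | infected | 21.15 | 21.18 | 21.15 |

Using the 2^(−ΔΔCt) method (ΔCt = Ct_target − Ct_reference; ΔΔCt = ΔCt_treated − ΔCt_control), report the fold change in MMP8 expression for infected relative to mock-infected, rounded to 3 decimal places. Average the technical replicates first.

0.078

Mean Ct: MMP8 mock-infected 24.210; MMP8 infected 28.520; 18S rRNA mock-infected 20.530; 18S rRNA infected 21.160
ΔCt(mock-infected) = 24.210 − 20.530 = 3.680
ΔCt(infected) = 28.520 − 21.160 = 7.360
ΔΔCt = 7.360 − 3.680 = 3.680
Fold change = 2^(−3.680) = 0.0780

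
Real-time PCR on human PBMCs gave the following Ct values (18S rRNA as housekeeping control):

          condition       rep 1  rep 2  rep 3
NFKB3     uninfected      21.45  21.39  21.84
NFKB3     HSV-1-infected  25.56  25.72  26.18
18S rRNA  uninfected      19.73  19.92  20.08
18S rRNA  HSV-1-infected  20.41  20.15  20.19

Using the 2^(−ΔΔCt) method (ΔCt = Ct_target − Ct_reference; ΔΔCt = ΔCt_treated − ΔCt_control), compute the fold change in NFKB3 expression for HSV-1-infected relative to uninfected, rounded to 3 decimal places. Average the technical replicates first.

Mean Ct: NFKB3 uninfected 21.560; NFKB3 HSV-1-infected 25.820; 18S rRNA uninfected 19.910; 18S rRNA HSV-1-infected 20.250
ΔCt(uninfected) = 21.560 − 19.910 = 1.650
ΔCt(HSV-1-infected) = 25.820 − 20.250 = 5.570
ΔΔCt = 5.570 − 1.650 = 3.920
Fold change = 2^(−3.920) = 0.0661

0.066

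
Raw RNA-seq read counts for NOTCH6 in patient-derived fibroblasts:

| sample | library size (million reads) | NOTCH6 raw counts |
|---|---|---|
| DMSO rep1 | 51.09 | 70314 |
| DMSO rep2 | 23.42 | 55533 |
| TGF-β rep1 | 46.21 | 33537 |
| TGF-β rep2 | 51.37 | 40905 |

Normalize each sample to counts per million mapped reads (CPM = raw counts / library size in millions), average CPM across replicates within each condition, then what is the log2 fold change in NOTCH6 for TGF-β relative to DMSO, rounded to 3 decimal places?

CPM(DMSO rep1) = 70314 / 51.09 = 1376.2772
CPM(DMSO rep2) = 55533 / 23.42 = 2371.1785
CPM(TGF-β rep1) = 33537 / 46.21 = 725.7520
CPM(TGF-β rep2) = 40905 / 51.37 = 796.2819
mean CPM(DMSO) = 1873.7278; mean CPM(TGF-β) = 761.0169
Fold change = 761.0169 / 1873.7278 = 0.40615
log2(0.40615) = -1.2999

-1.300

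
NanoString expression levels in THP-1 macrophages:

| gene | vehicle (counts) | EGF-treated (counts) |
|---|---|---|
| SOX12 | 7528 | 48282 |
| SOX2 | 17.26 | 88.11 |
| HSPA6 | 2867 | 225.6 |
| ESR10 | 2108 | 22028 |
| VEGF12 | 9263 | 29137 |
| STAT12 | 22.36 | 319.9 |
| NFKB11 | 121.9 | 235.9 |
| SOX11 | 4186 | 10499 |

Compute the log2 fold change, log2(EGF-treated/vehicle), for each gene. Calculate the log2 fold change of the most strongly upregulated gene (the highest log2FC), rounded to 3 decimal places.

3.839

log2(48282/7528) = 2.681  (SOX12)
log2(88.11/17.26) = 2.352  (SOX2)
log2(225.6/2867) = -3.668  (HSPA6)
log2(22028/2108) = 3.385  (ESR10)
log2(29137/9263) = 1.653  (VEGF12)
log2(319.9/22.36) = 3.839  (STAT12)
log2(235.9/121.9) = 0.952  (NFKB11)
log2(10499/4186) = 1.327  (SOX11)
STAT12 is most strongly upregulated.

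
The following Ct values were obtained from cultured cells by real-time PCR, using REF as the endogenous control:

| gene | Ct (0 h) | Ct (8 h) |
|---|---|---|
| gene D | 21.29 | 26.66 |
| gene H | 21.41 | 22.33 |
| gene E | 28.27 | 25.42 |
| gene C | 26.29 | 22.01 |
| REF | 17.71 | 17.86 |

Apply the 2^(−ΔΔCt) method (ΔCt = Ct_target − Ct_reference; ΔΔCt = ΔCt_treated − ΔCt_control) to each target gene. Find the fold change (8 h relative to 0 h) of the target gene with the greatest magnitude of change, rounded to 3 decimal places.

0.027

gene D: ΔΔCt = (26.66−17.86) − (21.29−17.71) = 8.80 − 3.58 = 5.22; fold change = 2^-5.22 = 0.027
gene H: ΔΔCt = (22.33−17.86) − (21.41−17.71) = 4.47 − 3.70 = 0.77; fold change = 2^-0.77 = 0.586
gene E: ΔΔCt = (25.42−17.86) − (28.27−17.71) = 7.56 − 10.56 = -3.00; fold change = 2^3.00 = 8.000
gene C: ΔΔCt = (22.01−17.86) − (26.29−17.71) = 4.15 − 8.58 = -4.43; fold change = 2^4.43 = 21.556
gene D has the largest |ΔΔCt| = 5.22.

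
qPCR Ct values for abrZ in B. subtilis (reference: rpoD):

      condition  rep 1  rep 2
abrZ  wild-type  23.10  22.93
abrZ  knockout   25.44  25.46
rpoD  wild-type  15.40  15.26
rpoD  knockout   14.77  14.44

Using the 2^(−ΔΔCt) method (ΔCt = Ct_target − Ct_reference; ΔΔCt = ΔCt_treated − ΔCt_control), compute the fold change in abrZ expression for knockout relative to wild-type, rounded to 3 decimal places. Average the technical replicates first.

Mean Ct: abrZ wild-type 23.015; abrZ knockout 25.450; rpoD wild-type 15.330; rpoD knockout 14.605
ΔCt(wild-type) = 23.015 − 15.330 = 7.685
ΔCt(knockout) = 25.450 − 14.605 = 10.845
ΔΔCt = 10.845 − 7.685 = 3.160
Fold change = 2^(−3.160) = 0.1119

0.112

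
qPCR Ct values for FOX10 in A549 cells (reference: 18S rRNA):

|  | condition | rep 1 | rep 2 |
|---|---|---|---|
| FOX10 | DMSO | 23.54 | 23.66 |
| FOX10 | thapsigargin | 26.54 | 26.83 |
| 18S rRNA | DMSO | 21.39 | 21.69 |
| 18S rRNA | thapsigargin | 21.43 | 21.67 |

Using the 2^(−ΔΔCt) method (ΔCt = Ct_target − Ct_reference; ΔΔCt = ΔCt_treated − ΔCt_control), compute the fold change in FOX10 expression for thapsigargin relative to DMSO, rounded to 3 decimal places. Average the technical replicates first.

0.119

Mean Ct: FOX10 DMSO 23.600; FOX10 thapsigargin 26.685; 18S rRNA DMSO 21.540; 18S rRNA thapsigargin 21.550
ΔCt(DMSO) = 23.600 − 21.540 = 2.060
ΔCt(thapsigargin) = 26.685 − 21.550 = 5.135
ΔΔCt = 5.135 − 2.060 = 3.075
Fold change = 2^(−3.075) = 0.1187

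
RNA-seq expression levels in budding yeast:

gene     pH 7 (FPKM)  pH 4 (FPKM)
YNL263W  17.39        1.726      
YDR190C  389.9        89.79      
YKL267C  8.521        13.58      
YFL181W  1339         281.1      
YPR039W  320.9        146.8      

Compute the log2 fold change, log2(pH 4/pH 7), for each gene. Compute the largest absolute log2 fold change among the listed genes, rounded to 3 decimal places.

3.333

log2(1.726/17.39) = -3.333  (YNL263W)
log2(89.79/389.9) = -2.118  (YDR190C)
log2(13.58/8.521) = 0.672  (YKL267C)
log2(281.1/1339) = -2.252  (YFL181W)
log2(146.8/320.9) = -1.128  (YPR039W)
The largest magnitude belongs to YNL263W.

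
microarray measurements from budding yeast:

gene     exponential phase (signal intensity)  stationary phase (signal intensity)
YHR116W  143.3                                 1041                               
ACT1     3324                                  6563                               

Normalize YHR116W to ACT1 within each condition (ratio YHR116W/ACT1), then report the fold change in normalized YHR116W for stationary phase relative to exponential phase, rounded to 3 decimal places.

3.679

YHR116W/ACT1 (exponential phase) = 143.3 / 3324 = 0.043111
YHR116W/ACT1 (stationary phase) = 1041 / 6563 = 0.15862
Fold change = 0.15862 / 0.043111 = 3.6793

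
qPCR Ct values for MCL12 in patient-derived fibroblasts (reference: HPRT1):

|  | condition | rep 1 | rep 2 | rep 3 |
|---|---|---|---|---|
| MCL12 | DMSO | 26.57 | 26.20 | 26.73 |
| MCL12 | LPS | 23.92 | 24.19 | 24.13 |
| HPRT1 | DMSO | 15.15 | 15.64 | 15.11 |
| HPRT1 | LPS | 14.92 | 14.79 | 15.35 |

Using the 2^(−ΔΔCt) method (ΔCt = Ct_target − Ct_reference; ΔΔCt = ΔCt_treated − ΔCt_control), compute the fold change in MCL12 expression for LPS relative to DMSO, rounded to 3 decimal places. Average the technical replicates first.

Mean Ct: MCL12 DMSO 26.500; MCL12 LPS 24.080; HPRT1 DMSO 15.300; HPRT1 LPS 15.020
ΔCt(DMSO) = 26.500 − 15.300 = 11.200
ΔCt(LPS) = 24.080 − 15.020 = 9.060
ΔΔCt = 9.060 − 11.200 = -2.140
Fold change = 2^(−(-2.140)) = 2^2.140 = 4.4076

4.408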